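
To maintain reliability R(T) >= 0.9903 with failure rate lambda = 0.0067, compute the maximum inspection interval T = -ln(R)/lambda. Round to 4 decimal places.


R_target = 0.9903
lambda = 0.0067
-ln(0.9903) = 0.0097
T = 0.0097 / 0.0067
T = 1.4548

1.4548


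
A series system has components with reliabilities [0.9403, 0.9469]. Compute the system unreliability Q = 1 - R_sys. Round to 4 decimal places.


Components: [0.9403, 0.9469]
After component 1: product = 0.9403
After component 2: product = 0.8904
R_sys = 0.8904
Q = 1 - 0.8904 = 0.1096

0.1096


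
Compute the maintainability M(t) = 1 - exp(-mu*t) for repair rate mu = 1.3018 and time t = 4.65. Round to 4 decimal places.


mu = 1.3018, t = 4.65
mu * t = 1.3018 * 4.65 = 6.0534
exp(-6.0534) = 0.0023
M(t) = 1 - 0.0023
M(t) = 0.9977

0.9977


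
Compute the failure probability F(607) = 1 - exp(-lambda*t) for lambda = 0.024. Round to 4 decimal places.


lambda = 0.024, t = 607
lambda * t = 14.568
exp(-14.568) = 0.0
F(t) = 1 - 0.0
F(t) = 1.0

1.0


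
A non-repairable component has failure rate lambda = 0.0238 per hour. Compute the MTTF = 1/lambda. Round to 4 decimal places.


lambda = 0.0238
MTTF = 1 / 0.0238
MTTF = 42.0168

42.0168


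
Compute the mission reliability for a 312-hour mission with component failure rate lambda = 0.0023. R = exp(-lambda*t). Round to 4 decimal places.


lambda = 0.0023
mission_time = 312
lambda * t = 0.0023 * 312 = 0.7176
R = exp(-0.7176)
R = 0.4879

0.4879


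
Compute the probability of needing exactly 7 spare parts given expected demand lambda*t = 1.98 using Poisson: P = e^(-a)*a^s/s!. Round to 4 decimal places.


a = 1.98, s = 7
e^(-a) = e^(-1.98) = 0.1381
a^s = 1.98^7 = 119.3044
s! = 5040
P = 0.1381 * 119.3044 / 5040
P = 0.0033

0.0033


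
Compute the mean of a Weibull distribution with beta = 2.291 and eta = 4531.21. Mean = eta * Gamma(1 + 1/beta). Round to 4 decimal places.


beta = 2.291, eta = 4531.21
1/beta = 0.4365
1 + 1/beta = 1.4365
Gamma(1.4365) = 0.8859
Mean = 4531.21 * 0.8859
Mean = 4014.091

4014.091


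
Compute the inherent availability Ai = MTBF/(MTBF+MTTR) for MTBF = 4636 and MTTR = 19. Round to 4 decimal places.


MTBF = 4636
MTTR = 19
MTBF + MTTR = 4655
Ai = 4636 / 4655
Ai = 0.9959

0.9959


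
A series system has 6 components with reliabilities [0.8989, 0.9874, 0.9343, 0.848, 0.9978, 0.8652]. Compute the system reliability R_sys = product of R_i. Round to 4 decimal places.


Components: [0.8989, 0.9874, 0.9343, 0.848, 0.9978, 0.8652]
After component 1 (R=0.8989): product = 0.8989
After component 2 (R=0.9874): product = 0.8876
After component 3 (R=0.9343): product = 0.8293
After component 4 (R=0.848): product = 0.7032
After component 5 (R=0.9978): product = 0.7017
After component 6 (R=0.8652): product = 0.6071
R_sys = 0.6071

0.6071


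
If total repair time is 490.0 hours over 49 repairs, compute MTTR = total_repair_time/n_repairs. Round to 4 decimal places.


total_repair_time = 490.0
n_repairs = 49
MTTR = 490.0 / 49
MTTR = 10.0

10.0


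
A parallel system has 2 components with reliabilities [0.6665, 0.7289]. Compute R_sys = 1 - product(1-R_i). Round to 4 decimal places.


Components: [0.6665, 0.7289]
(1 - 0.6665) = 0.3335, running product = 0.3335
(1 - 0.7289) = 0.2711, running product = 0.0904
Product of (1-R_i) = 0.0904
R_sys = 1 - 0.0904 = 0.9096

0.9096


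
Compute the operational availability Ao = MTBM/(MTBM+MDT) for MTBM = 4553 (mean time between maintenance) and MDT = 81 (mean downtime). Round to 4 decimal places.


MTBM = 4553
MDT = 81
MTBM + MDT = 4634
Ao = 4553 / 4634
Ao = 0.9825

0.9825


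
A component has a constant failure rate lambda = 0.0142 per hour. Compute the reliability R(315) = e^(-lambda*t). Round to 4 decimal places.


lambda = 0.0142
t = 315
lambda * t = 4.473
R(t) = e^(-4.473)
R(t) = 0.0114

0.0114


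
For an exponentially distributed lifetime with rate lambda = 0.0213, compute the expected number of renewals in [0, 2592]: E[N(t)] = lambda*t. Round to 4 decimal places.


lambda = 0.0213
t = 2592
E[N(t)] = lambda * t
E[N(t)] = 0.0213 * 2592
E[N(t)] = 55.2096

55.2096


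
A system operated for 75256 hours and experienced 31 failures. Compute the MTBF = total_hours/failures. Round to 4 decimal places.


total_hours = 75256
failures = 31
MTBF = 75256 / 31
MTBF = 2427.6129

2427.6129


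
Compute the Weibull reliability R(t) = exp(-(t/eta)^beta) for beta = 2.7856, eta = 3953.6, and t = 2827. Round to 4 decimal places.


beta = 2.7856, eta = 3953.6, t = 2827
t/eta = 2827 / 3953.6 = 0.715
(t/eta)^beta = 0.715^2.7856 = 0.3929
R(t) = exp(-0.3929)
R(t) = 0.6751

0.6751


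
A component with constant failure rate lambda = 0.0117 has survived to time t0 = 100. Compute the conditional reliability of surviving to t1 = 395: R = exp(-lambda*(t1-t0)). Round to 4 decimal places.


lambda = 0.0117
t0 = 100, t1 = 395
t1 - t0 = 295
lambda * (t1-t0) = 0.0117 * 295 = 3.4515
R = exp(-3.4515)
R = 0.0317

0.0317


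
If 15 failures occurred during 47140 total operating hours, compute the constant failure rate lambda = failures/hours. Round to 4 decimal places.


failures = 15
total_hours = 47140
lambda = 15 / 47140
lambda = 0.0003

0.0003


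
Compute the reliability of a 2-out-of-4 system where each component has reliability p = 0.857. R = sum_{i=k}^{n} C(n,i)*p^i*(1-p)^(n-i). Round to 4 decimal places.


k = 2, n = 4, p = 0.857
i=2: C(4,2)=6 * 0.857^2 * 0.143^2 = 0.0901
i=3: C(4,3)=4 * 0.857^3 * 0.143^1 = 0.36
i=4: C(4,4)=1 * 0.857^4 * 0.143^0 = 0.5394
R = sum of terms = 0.9896

0.9896


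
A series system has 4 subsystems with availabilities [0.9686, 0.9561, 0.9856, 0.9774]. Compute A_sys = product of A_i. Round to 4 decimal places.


Subsystems: [0.9686, 0.9561, 0.9856, 0.9774]
After subsystem 1 (A=0.9686): product = 0.9686
After subsystem 2 (A=0.9561): product = 0.9261
After subsystem 3 (A=0.9856): product = 0.9127
After subsystem 4 (A=0.9774): product = 0.8921
A_sys = 0.8921

0.8921


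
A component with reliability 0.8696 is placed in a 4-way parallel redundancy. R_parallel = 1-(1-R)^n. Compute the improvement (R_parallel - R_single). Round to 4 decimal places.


R_single = 0.8696, n = 4
1 - R_single = 0.1304
(1 - R_single)^n = 0.1304^4 = 0.0003
R_parallel = 1 - 0.0003 = 0.9997
Improvement = 0.9997 - 0.8696
Improvement = 0.1301

0.1301


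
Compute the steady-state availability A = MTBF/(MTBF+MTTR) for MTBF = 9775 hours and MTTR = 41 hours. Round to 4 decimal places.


MTBF = 9775
MTTR = 41
MTBF + MTTR = 9816
A = 9775 / 9816
A = 0.9958

0.9958


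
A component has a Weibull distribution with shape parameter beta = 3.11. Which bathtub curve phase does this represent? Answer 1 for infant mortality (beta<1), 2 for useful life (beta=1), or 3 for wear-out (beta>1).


beta = 3.11
Compare beta to 1:
beta < 1 => infant mortality (phase 1)
beta = 1 => useful life (phase 2)
beta > 1 => wear-out (phase 3)
Since beta = 3.11, this is wear-out (increasing failure rate)
Phase = 3

3


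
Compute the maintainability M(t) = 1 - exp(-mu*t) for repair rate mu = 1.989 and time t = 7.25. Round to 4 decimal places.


mu = 1.989, t = 7.25
mu * t = 1.989 * 7.25 = 14.4203
exp(-14.4203) = 0.0
M(t) = 1 - 0.0
M(t) = 1.0

1.0


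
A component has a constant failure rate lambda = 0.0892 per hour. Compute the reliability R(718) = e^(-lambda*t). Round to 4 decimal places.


lambda = 0.0892
t = 718
lambda * t = 64.0456
R(t) = e^(-64.0456)
R(t) = 0.0

0.0


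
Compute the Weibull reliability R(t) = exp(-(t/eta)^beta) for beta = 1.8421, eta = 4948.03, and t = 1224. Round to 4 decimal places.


beta = 1.8421, eta = 4948.03, t = 1224
t/eta = 1224 / 4948.03 = 0.2474
(t/eta)^beta = 0.2474^1.8421 = 0.0763
R(t) = exp(-0.0763)
R(t) = 0.9265

0.9265


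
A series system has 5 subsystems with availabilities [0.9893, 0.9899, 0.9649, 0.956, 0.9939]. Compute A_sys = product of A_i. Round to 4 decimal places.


Subsystems: [0.9893, 0.9899, 0.9649, 0.956, 0.9939]
After subsystem 1 (A=0.9893): product = 0.9893
After subsystem 2 (A=0.9899): product = 0.9793
After subsystem 3 (A=0.9649): product = 0.9449
After subsystem 4 (A=0.956): product = 0.9034
After subsystem 5 (A=0.9939): product = 0.8978
A_sys = 0.8978

0.8978


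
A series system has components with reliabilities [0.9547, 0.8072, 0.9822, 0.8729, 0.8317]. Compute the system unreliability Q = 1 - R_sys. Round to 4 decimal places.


Components: [0.9547, 0.8072, 0.9822, 0.8729, 0.8317]
After component 1: product = 0.9547
After component 2: product = 0.7706
After component 3: product = 0.7569
After component 4: product = 0.6607
After component 5: product = 0.5495
R_sys = 0.5495
Q = 1 - 0.5495 = 0.4505

0.4505


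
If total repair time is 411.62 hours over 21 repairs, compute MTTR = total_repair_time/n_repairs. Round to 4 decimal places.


total_repair_time = 411.62
n_repairs = 21
MTTR = 411.62 / 21
MTTR = 19.601

19.601


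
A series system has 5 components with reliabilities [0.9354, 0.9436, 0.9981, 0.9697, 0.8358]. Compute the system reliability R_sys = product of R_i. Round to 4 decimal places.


Components: [0.9354, 0.9436, 0.9981, 0.9697, 0.8358]
After component 1 (R=0.9354): product = 0.9354
After component 2 (R=0.9436): product = 0.8826
After component 3 (R=0.9981): product = 0.881
After component 4 (R=0.9697): product = 0.8543
After component 5 (R=0.8358): product = 0.714
R_sys = 0.714

0.714


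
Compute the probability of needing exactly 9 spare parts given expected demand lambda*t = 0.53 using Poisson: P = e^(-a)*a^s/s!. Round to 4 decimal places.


a = 0.53, s = 9
e^(-a) = e^(-0.53) = 0.5886
a^s = 0.53^9 = 0.0033
s! = 362880
P = 0.5886 * 0.0033 / 362880
P = 0.0

0.0


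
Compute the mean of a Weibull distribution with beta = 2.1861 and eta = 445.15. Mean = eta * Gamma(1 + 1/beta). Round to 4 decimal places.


beta = 2.1861, eta = 445.15
1/beta = 0.4574
1 + 1/beta = 1.4574
Gamma(1.4574) = 0.8856
Mean = 445.15 * 0.8856
Mean = 394.2296

394.2296


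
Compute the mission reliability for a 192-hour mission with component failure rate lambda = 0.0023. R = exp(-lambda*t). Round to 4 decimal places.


lambda = 0.0023
mission_time = 192
lambda * t = 0.0023 * 192 = 0.4416
R = exp(-0.4416)
R = 0.643

0.643


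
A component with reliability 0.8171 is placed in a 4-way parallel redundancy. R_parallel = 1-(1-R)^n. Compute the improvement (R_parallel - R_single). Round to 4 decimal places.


R_single = 0.8171, n = 4
1 - R_single = 0.1829
(1 - R_single)^n = 0.1829^4 = 0.0011
R_parallel = 1 - 0.0011 = 0.9989
Improvement = 0.9989 - 0.8171
Improvement = 0.1818

0.1818


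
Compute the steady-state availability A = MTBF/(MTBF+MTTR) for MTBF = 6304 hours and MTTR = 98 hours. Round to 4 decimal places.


MTBF = 6304
MTTR = 98
MTBF + MTTR = 6402
A = 6304 / 6402
A = 0.9847

0.9847


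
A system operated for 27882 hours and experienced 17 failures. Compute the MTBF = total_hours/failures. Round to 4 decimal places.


total_hours = 27882
failures = 17
MTBF = 27882 / 17
MTBF = 1640.1176

1640.1176


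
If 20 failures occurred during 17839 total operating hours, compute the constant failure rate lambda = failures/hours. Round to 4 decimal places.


failures = 20
total_hours = 17839
lambda = 20 / 17839
lambda = 0.0011

0.0011


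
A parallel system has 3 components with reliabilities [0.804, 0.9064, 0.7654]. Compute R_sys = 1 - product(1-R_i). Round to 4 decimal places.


Components: [0.804, 0.9064, 0.7654]
(1 - 0.804) = 0.196, running product = 0.196
(1 - 0.9064) = 0.0936, running product = 0.0183
(1 - 0.7654) = 0.2346, running product = 0.0043
Product of (1-R_i) = 0.0043
R_sys = 1 - 0.0043 = 0.9957

0.9957


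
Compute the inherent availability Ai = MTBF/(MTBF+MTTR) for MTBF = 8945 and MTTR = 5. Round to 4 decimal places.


MTBF = 8945
MTTR = 5
MTBF + MTTR = 8950
Ai = 8945 / 8950
Ai = 0.9994

0.9994


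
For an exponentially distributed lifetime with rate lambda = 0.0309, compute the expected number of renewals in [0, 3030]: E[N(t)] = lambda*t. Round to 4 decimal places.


lambda = 0.0309
t = 3030
E[N(t)] = lambda * t
E[N(t)] = 0.0309 * 3030
E[N(t)] = 93.627

93.627


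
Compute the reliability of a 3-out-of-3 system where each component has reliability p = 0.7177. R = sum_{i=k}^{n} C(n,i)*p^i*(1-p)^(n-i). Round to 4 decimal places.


k = 3, n = 3, p = 0.7177
i=3: C(3,3)=1 * 0.7177^3 * 0.2823^0 = 0.3697
R = sum of terms = 0.3697

0.3697


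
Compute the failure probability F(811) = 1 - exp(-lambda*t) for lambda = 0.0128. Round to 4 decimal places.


lambda = 0.0128, t = 811
lambda * t = 10.3808
exp(-10.3808) = 0.0
F(t) = 1 - 0.0
F(t) = 1.0

1.0


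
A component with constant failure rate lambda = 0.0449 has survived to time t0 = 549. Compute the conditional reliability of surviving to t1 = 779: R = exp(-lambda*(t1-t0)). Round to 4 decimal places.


lambda = 0.0449
t0 = 549, t1 = 779
t1 - t0 = 230
lambda * (t1-t0) = 0.0449 * 230 = 10.327
R = exp(-10.327)
R = 0.0

0.0


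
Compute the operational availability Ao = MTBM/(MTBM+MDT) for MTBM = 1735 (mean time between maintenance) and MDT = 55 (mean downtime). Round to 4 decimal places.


MTBM = 1735
MDT = 55
MTBM + MDT = 1790
Ao = 1735 / 1790
Ao = 0.9693

0.9693


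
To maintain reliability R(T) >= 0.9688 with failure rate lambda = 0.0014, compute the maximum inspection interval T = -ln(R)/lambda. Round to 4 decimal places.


R_target = 0.9688
lambda = 0.0014
-ln(0.9688) = 0.0317
T = 0.0317 / 0.0014
T = 22.6408

22.6408


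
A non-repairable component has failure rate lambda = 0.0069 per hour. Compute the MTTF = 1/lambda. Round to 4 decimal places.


lambda = 0.0069
MTTF = 1 / 0.0069
MTTF = 144.9275

144.9275


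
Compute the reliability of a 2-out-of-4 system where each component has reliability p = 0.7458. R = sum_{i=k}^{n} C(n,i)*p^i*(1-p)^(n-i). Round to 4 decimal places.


k = 2, n = 4, p = 0.7458
i=2: C(4,2)=6 * 0.7458^2 * 0.2542^2 = 0.2156
i=3: C(4,3)=4 * 0.7458^3 * 0.2542^1 = 0.4218
i=4: C(4,4)=1 * 0.7458^4 * 0.2542^0 = 0.3094
R = sum of terms = 0.9468

0.9468


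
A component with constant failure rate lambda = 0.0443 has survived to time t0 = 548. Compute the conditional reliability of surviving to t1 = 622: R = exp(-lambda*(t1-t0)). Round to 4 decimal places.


lambda = 0.0443
t0 = 548, t1 = 622
t1 - t0 = 74
lambda * (t1-t0) = 0.0443 * 74 = 3.2782
R = exp(-3.2782)
R = 0.0377

0.0377


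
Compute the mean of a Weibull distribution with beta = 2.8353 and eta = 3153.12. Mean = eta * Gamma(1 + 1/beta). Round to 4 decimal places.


beta = 2.8353, eta = 3153.12
1/beta = 0.3527
1 + 1/beta = 1.3527
Gamma(1.3527) = 0.8909
Mean = 3153.12 * 0.8909
Mean = 2809.0554

2809.0554


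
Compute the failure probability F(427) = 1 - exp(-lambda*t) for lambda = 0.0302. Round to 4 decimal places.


lambda = 0.0302, t = 427
lambda * t = 12.8954
exp(-12.8954) = 0.0
F(t) = 1 - 0.0
F(t) = 1.0

1.0


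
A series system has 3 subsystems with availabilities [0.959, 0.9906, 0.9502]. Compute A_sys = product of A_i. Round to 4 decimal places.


Subsystems: [0.959, 0.9906, 0.9502]
After subsystem 1 (A=0.959): product = 0.959
After subsystem 2 (A=0.9906): product = 0.95
After subsystem 3 (A=0.9502): product = 0.9027
A_sys = 0.9027

0.9027


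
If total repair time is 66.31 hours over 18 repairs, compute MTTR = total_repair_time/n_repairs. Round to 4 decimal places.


total_repair_time = 66.31
n_repairs = 18
MTTR = 66.31 / 18
MTTR = 3.6839

3.6839


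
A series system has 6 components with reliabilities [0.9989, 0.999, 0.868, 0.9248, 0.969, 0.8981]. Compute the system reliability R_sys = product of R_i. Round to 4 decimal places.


Components: [0.9989, 0.999, 0.868, 0.9248, 0.969, 0.8981]
After component 1 (R=0.9989): product = 0.9989
After component 2 (R=0.999): product = 0.9979
After component 3 (R=0.868): product = 0.8662
After component 4 (R=0.9248): product = 0.801
After component 5 (R=0.969): product = 0.7762
After component 6 (R=0.8981): product = 0.6971
R_sys = 0.6971

0.6971


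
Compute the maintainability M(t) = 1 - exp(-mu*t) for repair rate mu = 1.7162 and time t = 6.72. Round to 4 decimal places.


mu = 1.7162, t = 6.72
mu * t = 1.7162 * 6.72 = 11.5329
exp(-11.5329) = 0.0
M(t) = 1 - 0.0
M(t) = 1.0

1.0


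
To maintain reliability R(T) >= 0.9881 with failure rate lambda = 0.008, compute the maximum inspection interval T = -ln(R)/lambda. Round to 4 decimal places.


R_target = 0.9881
lambda = 0.008
-ln(0.9881) = 0.012
T = 0.012 / 0.008
T = 1.4964

1.4964


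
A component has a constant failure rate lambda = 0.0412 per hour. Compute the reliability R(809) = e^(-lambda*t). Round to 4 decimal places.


lambda = 0.0412
t = 809
lambda * t = 33.3308
R(t) = e^(-33.3308)
R(t) = 0.0

0.0


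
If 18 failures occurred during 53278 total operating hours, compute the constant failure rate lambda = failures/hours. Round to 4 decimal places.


failures = 18
total_hours = 53278
lambda = 18 / 53278
lambda = 0.0003

0.0003


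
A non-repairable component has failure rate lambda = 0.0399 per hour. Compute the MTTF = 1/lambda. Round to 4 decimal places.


lambda = 0.0399
MTTF = 1 / 0.0399
MTTF = 25.0627

25.0627


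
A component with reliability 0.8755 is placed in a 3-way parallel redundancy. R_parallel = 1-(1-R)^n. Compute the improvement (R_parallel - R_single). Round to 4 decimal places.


R_single = 0.8755, n = 3
1 - R_single = 0.1245
(1 - R_single)^n = 0.1245^3 = 0.0019
R_parallel = 1 - 0.0019 = 0.9981
Improvement = 0.9981 - 0.8755
Improvement = 0.1226

0.1226


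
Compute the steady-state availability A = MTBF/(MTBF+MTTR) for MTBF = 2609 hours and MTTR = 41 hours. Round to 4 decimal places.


MTBF = 2609
MTTR = 41
MTBF + MTTR = 2650
A = 2609 / 2650
A = 0.9845

0.9845


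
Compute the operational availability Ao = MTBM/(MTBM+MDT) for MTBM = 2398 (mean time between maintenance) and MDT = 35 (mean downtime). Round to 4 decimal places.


MTBM = 2398
MDT = 35
MTBM + MDT = 2433
Ao = 2398 / 2433
Ao = 0.9856

0.9856


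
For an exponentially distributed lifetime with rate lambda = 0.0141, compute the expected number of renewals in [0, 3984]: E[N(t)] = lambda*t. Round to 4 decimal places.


lambda = 0.0141
t = 3984
E[N(t)] = lambda * t
E[N(t)] = 0.0141 * 3984
E[N(t)] = 56.1744

56.1744


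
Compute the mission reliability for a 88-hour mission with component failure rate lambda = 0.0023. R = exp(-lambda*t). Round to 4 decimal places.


lambda = 0.0023
mission_time = 88
lambda * t = 0.0023 * 88 = 0.2024
R = exp(-0.2024)
R = 0.8168

0.8168


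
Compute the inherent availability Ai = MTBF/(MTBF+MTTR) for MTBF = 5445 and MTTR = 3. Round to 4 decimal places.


MTBF = 5445
MTTR = 3
MTBF + MTTR = 5448
Ai = 5445 / 5448
Ai = 0.9994

0.9994


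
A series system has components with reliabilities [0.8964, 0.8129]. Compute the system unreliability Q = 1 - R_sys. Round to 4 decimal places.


Components: [0.8964, 0.8129]
After component 1: product = 0.8964
After component 2: product = 0.7287
R_sys = 0.7287
Q = 1 - 0.7287 = 0.2713

0.2713


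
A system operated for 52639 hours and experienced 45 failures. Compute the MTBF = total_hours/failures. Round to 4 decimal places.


total_hours = 52639
failures = 45
MTBF = 52639 / 45
MTBF = 1169.7556

1169.7556


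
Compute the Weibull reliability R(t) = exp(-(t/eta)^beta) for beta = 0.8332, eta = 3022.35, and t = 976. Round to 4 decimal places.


beta = 0.8332, eta = 3022.35, t = 976
t/eta = 976 / 3022.35 = 0.3229
(t/eta)^beta = 0.3229^0.8332 = 0.3899
R(t) = exp(-0.3899)
R(t) = 0.6771

0.6771


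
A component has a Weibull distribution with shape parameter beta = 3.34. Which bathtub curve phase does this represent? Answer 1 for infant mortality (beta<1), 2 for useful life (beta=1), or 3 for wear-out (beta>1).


beta = 3.34
Compare beta to 1:
beta < 1 => infant mortality (phase 1)
beta = 1 => useful life (phase 2)
beta > 1 => wear-out (phase 3)
Since beta = 3.34, this is wear-out (increasing failure rate)
Phase = 3

3


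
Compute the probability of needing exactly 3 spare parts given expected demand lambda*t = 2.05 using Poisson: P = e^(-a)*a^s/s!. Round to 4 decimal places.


a = 2.05, s = 3
e^(-a) = e^(-2.05) = 0.1287
a^s = 2.05^3 = 8.6151
s! = 6
P = 0.1287 * 8.6151 / 6
P = 0.1848

0.1848


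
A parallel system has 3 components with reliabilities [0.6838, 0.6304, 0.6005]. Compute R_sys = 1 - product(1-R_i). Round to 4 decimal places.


Components: [0.6838, 0.6304, 0.6005]
(1 - 0.6838) = 0.3162, running product = 0.3162
(1 - 0.6304) = 0.3696, running product = 0.1169
(1 - 0.6005) = 0.3995, running product = 0.0467
Product of (1-R_i) = 0.0467
R_sys = 1 - 0.0467 = 0.9533

0.9533


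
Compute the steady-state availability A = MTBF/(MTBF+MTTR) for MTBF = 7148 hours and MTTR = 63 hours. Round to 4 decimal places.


MTBF = 7148
MTTR = 63
MTBF + MTTR = 7211
A = 7148 / 7211
A = 0.9913

0.9913


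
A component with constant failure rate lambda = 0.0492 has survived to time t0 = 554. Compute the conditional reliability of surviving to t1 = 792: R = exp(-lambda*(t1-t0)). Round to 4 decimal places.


lambda = 0.0492
t0 = 554, t1 = 792
t1 - t0 = 238
lambda * (t1-t0) = 0.0492 * 238 = 11.7096
R = exp(-11.7096)
R = 0.0

0.0


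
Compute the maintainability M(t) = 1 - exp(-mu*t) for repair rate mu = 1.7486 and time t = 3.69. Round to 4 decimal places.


mu = 1.7486, t = 3.69
mu * t = 1.7486 * 3.69 = 6.4523
exp(-6.4523) = 0.0016
M(t) = 1 - 0.0016
M(t) = 0.9984

0.9984


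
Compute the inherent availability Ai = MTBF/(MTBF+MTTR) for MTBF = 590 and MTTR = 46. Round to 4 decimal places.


MTBF = 590
MTTR = 46
MTBF + MTTR = 636
Ai = 590 / 636
Ai = 0.9277

0.9277


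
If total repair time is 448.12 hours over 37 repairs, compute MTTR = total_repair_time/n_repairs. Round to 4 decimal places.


total_repair_time = 448.12
n_repairs = 37
MTTR = 448.12 / 37
MTTR = 12.1114

12.1114


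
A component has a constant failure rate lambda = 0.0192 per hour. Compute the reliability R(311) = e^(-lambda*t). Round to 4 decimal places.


lambda = 0.0192
t = 311
lambda * t = 5.9712
R(t) = e^(-5.9712)
R(t) = 0.0026

0.0026


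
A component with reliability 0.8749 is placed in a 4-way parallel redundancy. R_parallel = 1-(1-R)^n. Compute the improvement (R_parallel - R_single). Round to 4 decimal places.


R_single = 0.8749, n = 4
1 - R_single = 0.1251
(1 - R_single)^n = 0.1251^4 = 0.0002
R_parallel = 1 - 0.0002 = 0.9998
Improvement = 0.9998 - 0.8749
Improvement = 0.1249

0.1249


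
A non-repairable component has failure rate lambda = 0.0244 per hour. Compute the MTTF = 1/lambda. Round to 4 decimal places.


lambda = 0.0244
MTTF = 1 / 0.0244
MTTF = 40.9836

40.9836


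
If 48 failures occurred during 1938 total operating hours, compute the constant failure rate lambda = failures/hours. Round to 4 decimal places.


failures = 48
total_hours = 1938
lambda = 48 / 1938
lambda = 0.0248

0.0248


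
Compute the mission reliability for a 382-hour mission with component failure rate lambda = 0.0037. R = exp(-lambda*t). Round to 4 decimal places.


lambda = 0.0037
mission_time = 382
lambda * t = 0.0037 * 382 = 1.4134
R = exp(-1.4134)
R = 0.2433

0.2433


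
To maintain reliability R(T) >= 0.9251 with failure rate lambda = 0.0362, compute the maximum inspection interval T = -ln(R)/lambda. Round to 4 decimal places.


R_target = 0.9251
lambda = 0.0362
-ln(0.9251) = 0.0779
T = 0.0779 / 0.0362
T = 2.1506

2.1506


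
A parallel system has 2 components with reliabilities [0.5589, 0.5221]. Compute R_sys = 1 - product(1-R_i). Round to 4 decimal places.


Components: [0.5589, 0.5221]
(1 - 0.5589) = 0.4411, running product = 0.4411
(1 - 0.5221) = 0.4779, running product = 0.2108
Product of (1-R_i) = 0.2108
R_sys = 1 - 0.2108 = 0.7892

0.7892


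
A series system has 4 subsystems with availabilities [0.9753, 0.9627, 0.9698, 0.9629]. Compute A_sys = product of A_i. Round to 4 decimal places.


Subsystems: [0.9753, 0.9627, 0.9698, 0.9629]
After subsystem 1 (A=0.9753): product = 0.9753
After subsystem 2 (A=0.9627): product = 0.9389
After subsystem 3 (A=0.9698): product = 0.9106
After subsystem 4 (A=0.9629): product = 0.8768
A_sys = 0.8768

0.8768


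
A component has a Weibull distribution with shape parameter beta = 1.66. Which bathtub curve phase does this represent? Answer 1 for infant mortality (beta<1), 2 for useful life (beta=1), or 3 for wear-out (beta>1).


beta = 1.66
Compare beta to 1:
beta < 1 => infant mortality (phase 1)
beta = 1 => useful life (phase 2)
beta > 1 => wear-out (phase 3)
Since beta = 1.66, this is wear-out (increasing failure rate)
Phase = 3

3


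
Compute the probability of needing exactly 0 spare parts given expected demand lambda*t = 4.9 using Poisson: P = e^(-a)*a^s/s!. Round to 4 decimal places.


a = 4.9, s = 0
e^(-a) = e^(-4.9) = 0.0074
a^s = 4.9^0 = 1.0
s! = 1
P = 0.0074 * 1.0 / 1
P = 0.0074

0.0074


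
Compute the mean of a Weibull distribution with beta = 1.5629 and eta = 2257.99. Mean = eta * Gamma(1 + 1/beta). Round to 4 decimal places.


beta = 1.5629, eta = 2257.99
1/beta = 0.6398
1 + 1/beta = 1.6398
Gamma(1.6398) = 0.8986
Mean = 2257.99 * 0.8986
Mean = 2029.0716

2029.0716


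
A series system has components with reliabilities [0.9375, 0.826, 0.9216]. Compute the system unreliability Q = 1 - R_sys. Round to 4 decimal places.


Components: [0.9375, 0.826, 0.9216]
After component 1: product = 0.9375
After component 2: product = 0.7744
After component 3: product = 0.7137
R_sys = 0.7137
Q = 1 - 0.7137 = 0.2863

0.2863


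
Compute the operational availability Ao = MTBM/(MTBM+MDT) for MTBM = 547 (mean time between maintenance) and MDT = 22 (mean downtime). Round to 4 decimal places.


MTBM = 547
MDT = 22
MTBM + MDT = 569
Ao = 547 / 569
Ao = 0.9613

0.9613


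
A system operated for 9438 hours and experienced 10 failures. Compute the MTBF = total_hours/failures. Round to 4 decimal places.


total_hours = 9438
failures = 10
MTBF = 9438 / 10
MTBF = 943.8

943.8


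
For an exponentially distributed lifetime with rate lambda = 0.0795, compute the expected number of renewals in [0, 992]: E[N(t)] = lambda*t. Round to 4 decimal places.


lambda = 0.0795
t = 992
E[N(t)] = lambda * t
E[N(t)] = 0.0795 * 992
E[N(t)] = 78.864

78.864


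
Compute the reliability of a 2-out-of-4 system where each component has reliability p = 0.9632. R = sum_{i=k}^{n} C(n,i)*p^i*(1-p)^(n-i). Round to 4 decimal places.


k = 2, n = 4, p = 0.9632
i=2: C(4,2)=6 * 0.9632^2 * 0.0368^2 = 0.0075
i=3: C(4,3)=4 * 0.9632^3 * 0.0368^1 = 0.1315
i=4: C(4,4)=1 * 0.9632^4 * 0.0368^0 = 0.8607
R = sum of terms = 0.9998

0.9998


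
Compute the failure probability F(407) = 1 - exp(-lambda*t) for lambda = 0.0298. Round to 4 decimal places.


lambda = 0.0298, t = 407
lambda * t = 12.1286
exp(-12.1286) = 0.0
F(t) = 1 - 0.0
F(t) = 1.0

1.0


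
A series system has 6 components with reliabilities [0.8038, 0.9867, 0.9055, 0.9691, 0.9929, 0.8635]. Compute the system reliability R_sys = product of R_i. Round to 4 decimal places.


Components: [0.8038, 0.9867, 0.9055, 0.9691, 0.9929, 0.8635]
After component 1 (R=0.8038): product = 0.8038
After component 2 (R=0.9867): product = 0.7931
After component 3 (R=0.9055): product = 0.7182
After component 4 (R=0.9691): product = 0.696
After component 5 (R=0.9929): product = 0.691
After component 6 (R=0.8635): product = 0.5967
R_sys = 0.5967

0.5967


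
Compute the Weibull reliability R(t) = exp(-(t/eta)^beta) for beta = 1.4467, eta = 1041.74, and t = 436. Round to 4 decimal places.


beta = 1.4467, eta = 1041.74, t = 436
t/eta = 436 / 1041.74 = 0.4185
(t/eta)^beta = 0.4185^1.4467 = 0.2836
R(t) = exp(-0.2836)
R(t) = 0.753

0.753


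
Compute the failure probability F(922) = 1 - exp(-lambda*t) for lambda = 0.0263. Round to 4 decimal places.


lambda = 0.0263, t = 922
lambda * t = 24.2486
exp(-24.2486) = 0.0
F(t) = 1 - 0.0
F(t) = 1.0

1.0


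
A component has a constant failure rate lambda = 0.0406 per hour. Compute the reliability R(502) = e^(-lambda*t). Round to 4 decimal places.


lambda = 0.0406
t = 502
lambda * t = 20.3812
R(t) = e^(-20.3812)
R(t) = 0.0

0.0


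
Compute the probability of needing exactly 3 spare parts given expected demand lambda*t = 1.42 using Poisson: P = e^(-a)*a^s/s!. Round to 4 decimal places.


a = 1.42, s = 3
e^(-a) = e^(-1.42) = 0.2417
a^s = 1.42^3 = 2.8633
s! = 6
P = 0.2417 * 2.8633 / 6
P = 0.1153

0.1153


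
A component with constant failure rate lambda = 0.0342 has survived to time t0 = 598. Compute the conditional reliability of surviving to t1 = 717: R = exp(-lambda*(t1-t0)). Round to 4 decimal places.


lambda = 0.0342
t0 = 598, t1 = 717
t1 - t0 = 119
lambda * (t1-t0) = 0.0342 * 119 = 4.0698
R = exp(-4.0698)
R = 0.0171

0.0171


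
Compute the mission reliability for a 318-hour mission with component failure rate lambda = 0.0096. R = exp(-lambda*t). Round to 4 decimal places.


lambda = 0.0096
mission_time = 318
lambda * t = 0.0096 * 318 = 3.0528
R = exp(-3.0528)
R = 0.0472

0.0472


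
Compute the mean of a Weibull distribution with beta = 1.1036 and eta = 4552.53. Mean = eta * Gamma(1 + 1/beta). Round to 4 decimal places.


beta = 1.1036, eta = 4552.53
1/beta = 0.9061
1 + 1/beta = 1.9061
Gamma(1.9061) = 0.9639
Mean = 4552.53 * 0.9639
Mean = 4388.0876

4388.0876


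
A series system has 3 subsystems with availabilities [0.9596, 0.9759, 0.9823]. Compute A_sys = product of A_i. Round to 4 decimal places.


Subsystems: [0.9596, 0.9759, 0.9823]
After subsystem 1 (A=0.9596): product = 0.9596
After subsystem 2 (A=0.9759): product = 0.9365
After subsystem 3 (A=0.9823): product = 0.9199
A_sys = 0.9199

0.9199


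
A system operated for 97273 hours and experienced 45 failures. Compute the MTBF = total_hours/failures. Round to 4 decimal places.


total_hours = 97273
failures = 45
MTBF = 97273 / 45
MTBF = 2161.6222

2161.6222


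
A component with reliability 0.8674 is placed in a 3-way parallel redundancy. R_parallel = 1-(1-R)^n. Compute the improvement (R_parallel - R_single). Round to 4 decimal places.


R_single = 0.8674, n = 3
1 - R_single = 0.1326
(1 - R_single)^n = 0.1326^3 = 0.0023
R_parallel = 1 - 0.0023 = 0.9977
Improvement = 0.9977 - 0.8674
Improvement = 0.1303

0.1303


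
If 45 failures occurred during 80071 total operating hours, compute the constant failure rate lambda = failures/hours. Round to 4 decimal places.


failures = 45
total_hours = 80071
lambda = 45 / 80071
lambda = 0.0006

0.0006


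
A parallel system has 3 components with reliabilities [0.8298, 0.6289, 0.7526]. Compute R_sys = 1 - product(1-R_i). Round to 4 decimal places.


Components: [0.8298, 0.6289, 0.7526]
(1 - 0.8298) = 0.1702, running product = 0.1702
(1 - 0.6289) = 0.3711, running product = 0.0632
(1 - 0.7526) = 0.2474, running product = 0.0156
Product of (1-R_i) = 0.0156
R_sys = 1 - 0.0156 = 0.9844

0.9844


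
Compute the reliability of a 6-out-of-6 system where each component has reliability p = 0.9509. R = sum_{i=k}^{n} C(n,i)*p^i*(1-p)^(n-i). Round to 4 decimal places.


k = 6, n = 6, p = 0.9509
i=6: C(6,6)=1 * 0.9509^6 * 0.0491^0 = 0.7393
R = sum of terms = 0.7393

0.7393


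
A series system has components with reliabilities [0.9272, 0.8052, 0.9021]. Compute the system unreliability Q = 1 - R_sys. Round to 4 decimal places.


Components: [0.9272, 0.8052, 0.9021]
After component 1: product = 0.9272
After component 2: product = 0.7466
After component 3: product = 0.6735
R_sys = 0.6735
Q = 1 - 0.6735 = 0.3265

0.3265


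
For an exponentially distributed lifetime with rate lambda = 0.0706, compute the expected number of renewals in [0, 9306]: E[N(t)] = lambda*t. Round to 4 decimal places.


lambda = 0.0706
t = 9306
E[N(t)] = lambda * t
E[N(t)] = 0.0706 * 9306
E[N(t)] = 657.0036

657.0036


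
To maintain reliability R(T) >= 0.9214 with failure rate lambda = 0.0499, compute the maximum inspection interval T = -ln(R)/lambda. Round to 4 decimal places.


R_target = 0.9214
lambda = 0.0499
-ln(0.9214) = 0.0819
T = 0.0819 / 0.0499
T = 1.6405

1.6405


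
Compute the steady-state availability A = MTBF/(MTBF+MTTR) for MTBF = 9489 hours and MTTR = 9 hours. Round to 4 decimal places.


MTBF = 9489
MTTR = 9
MTBF + MTTR = 9498
A = 9489 / 9498
A = 0.9991

0.9991


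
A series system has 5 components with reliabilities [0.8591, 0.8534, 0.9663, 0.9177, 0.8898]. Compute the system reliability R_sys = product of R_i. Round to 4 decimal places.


Components: [0.8591, 0.8534, 0.9663, 0.9177, 0.8898]
After component 1 (R=0.8591): product = 0.8591
After component 2 (R=0.8534): product = 0.7332
After component 3 (R=0.9663): product = 0.7084
After component 4 (R=0.9177): product = 0.6501
After component 5 (R=0.8898): product = 0.5785
R_sys = 0.5785

0.5785


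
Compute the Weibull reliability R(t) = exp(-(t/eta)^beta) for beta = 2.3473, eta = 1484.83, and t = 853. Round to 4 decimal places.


beta = 2.3473, eta = 1484.83, t = 853
t/eta = 853 / 1484.83 = 0.5745
(t/eta)^beta = 0.5745^2.3473 = 0.2722
R(t) = exp(-0.2722)
R(t) = 0.7617

0.7617


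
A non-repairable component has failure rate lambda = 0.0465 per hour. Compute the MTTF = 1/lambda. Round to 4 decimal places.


lambda = 0.0465
MTTF = 1 / 0.0465
MTTF = 21.5054

21.5054


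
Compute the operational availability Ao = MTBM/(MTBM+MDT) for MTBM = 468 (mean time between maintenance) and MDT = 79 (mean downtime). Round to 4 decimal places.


MTBM = 468
MDT = 79
MTBM + MDT = 547
Ao = 468 / 547
Ao = 0.8556

0.8556


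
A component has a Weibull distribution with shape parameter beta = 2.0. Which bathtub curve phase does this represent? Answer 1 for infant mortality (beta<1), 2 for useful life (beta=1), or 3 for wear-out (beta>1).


beta = 2.0
Compare beta to 1:
beta < 1 => infant mortality (phase 1)
beta = 1 => useful life (phase 2)
beta > 1 => wear-out (phase 3)
Since beta = 2.0, this is wear-out (increasing failure rate)
Phase = 3

3


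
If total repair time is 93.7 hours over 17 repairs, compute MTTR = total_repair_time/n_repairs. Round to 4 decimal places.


total_repair_time = 93.7
n_repairs = 17
MTTR = 93.7 / 17
MTTR = 5.5118

5.5118


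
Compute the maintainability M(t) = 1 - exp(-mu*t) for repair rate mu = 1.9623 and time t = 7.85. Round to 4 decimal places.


mu = 1.9623, t = 7.85
mu * t = 1.9623 * 7.85 = 15.4041
exp(-15.4041) = 0.0
M(t) = 1 - 0.0
M(t) = 1.0

1.0


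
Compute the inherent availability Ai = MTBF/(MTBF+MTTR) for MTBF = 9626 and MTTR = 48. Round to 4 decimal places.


MTBF = 9626
MTTR = 48
MTBF + MTTR = 9674
Ai = 9626 / 9674
Ai = 0.995

0.995


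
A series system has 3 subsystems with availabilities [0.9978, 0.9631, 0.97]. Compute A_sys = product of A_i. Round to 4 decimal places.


Subsystems: [0.9978, 0.9631, 0.97]
After subsystem 1 (A=0.9978): product = 0.9978
After subsystem 2 (A=0.9631): product = 0.961
After subsystem 3 (A=0.97): product = 0.9322
A_sys = 0.9322

0.9322


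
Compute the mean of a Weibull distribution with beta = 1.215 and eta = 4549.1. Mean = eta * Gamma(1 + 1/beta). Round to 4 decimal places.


beta = 1.215, eta = 4549.1
1/beta = 0.823
1 + 1/beta = 1.823
Gamma(1.823) = 0.9377
Mean = 4549.1 * 0.9377
Mean = 4265.7068

4265.7068


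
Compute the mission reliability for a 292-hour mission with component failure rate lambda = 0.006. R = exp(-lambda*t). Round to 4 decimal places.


lambda = 0.006
mission_time = 292
lambda * t = 0.006 * 292 = 1.752
R = exp(-1.752)
R = 0.1734

0.1734


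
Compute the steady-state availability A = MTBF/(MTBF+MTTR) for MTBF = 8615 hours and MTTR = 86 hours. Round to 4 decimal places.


MTBF = 8615
MTTR = 86
MTBF + MTTR = 8701
A = 8615 / 8701
A = 0.9901

0.9901


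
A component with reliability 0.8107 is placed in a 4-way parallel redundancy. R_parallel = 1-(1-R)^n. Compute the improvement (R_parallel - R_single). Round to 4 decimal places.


R_single = 0.8107, n = 4
1 - R_single = 0.1893
(1 - R_single)^n = 0.1893^4 = 0.0013
R_parallel = 1 - 0.0013 = 0.9987
Improvement = 0.9987 - 0.8107
Improvement = 0.188

0.188


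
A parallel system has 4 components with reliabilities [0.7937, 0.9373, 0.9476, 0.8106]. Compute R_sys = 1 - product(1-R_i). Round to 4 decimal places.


Components: [0.7937, 0.9373, 0.9476, 0.8106]
(1 - 0.7937) = 0.2063, running product = 0.2063
(1 - 0.9373) = 0.0627, running product = 0.0129
(1 - 0.9476) = 0.0524, running product = 0.0007
(1 - 0.8106) = 0.1894, running product = 0.0001
Product of (1-R_i) = 0.0001
R_sys = 1 - 0.0001 = 0.9999

0.9999


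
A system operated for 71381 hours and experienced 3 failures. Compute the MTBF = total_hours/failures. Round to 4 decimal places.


total_hours = 71381
failures = 3
MTBF = 71381 / 3
MTBF = 23793.6667

23793.6667


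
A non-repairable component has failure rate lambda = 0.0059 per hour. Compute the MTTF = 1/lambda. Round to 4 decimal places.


lambda = 0.0059
MTTF = 1 / 0.0059
MTTF = 169.4915

169.4915


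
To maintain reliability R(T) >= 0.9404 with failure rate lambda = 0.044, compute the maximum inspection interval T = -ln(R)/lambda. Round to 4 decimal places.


R_target = 0.9404
lambda = 0.044
-ln(0.9404) = 0.0614
T = 0.0614 / 0.044
T = 1.3966

1.3966


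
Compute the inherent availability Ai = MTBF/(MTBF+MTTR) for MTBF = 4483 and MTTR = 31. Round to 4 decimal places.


MTBF = 4483
MTTR = 31
MTBF + MTTR = 4514
Ai = 4483 / 4514
Ai = 0.9931

0.9931


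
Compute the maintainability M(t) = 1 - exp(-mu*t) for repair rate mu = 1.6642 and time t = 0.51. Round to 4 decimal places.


mu = 1.6642, t = 0.51
mu * t = 1.6642 * 0.51 = 0.8487
exp(-0.8487) = 0.428
M(t) = 1 - 0.428
M(t) = 0.572

0.572


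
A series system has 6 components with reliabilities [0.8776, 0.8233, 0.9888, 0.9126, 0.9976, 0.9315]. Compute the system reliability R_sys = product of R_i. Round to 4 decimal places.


Components: [0.8776, 0.8233, 0.9888, 0.9126, 0.9976, 0.9315]
After component 1 (R=0.8776): product = 0.8776
After component 2 (R=0.8233): product = 0.7225
After component 3 (R=0.9888): product = 0.7144
After component 4 (R=0.9126): product = 0.652
After component 5 (R=0.9976): product = 0.6504
After component 6 (R=0.9315): product = 0.6059
R_sys = 0.6059

0.6059


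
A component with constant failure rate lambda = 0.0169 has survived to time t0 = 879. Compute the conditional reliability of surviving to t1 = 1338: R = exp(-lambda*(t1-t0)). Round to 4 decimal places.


lambda = 0.0169
t0 = 879, t1 = 1338
t1 - t0 = 459
lambda * (t1-t0) = 0.0169 * 459 = 7.7571
R = exp(-7.7571)
R = 0.0004

0.0004


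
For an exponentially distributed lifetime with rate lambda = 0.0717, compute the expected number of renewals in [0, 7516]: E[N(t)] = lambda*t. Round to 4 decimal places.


lambda = 0.0717
t = 7516
E[N(t)] = lambda * t
E[N(t)] = 0.0717 * 7516
E[N(t)] = 538.8972

538.8972


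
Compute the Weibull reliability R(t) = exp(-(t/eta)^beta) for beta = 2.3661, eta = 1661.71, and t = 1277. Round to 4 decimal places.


beta = 2.3661, eta = 1661.71, t = 1277
t/eta = 1277 / 1661.71 = 0.7685
(t/eta)^beta = 0.7685^2.3661 = 0.5363
R(t) = exp(-0.5363)
R(t) = 0.5849

0.5849


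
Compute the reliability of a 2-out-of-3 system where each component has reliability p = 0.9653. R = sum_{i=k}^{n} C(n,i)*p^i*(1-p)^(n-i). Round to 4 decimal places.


k = 2, n = 3, p = 0.9653
i=2: C(3,2)=3 * 0.9653^2 * 0.0347^1 = 0.097
i=3: C(3,3)=1 * 0.9653^3 * 0.0347^0 = 0.8995
R = sum of terms = 0.9965

0.9965


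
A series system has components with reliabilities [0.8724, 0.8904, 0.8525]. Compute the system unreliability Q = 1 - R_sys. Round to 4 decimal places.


Components: [0.8724, 0.8904, 0.8525]
After component 1: product = 0.8724
After component 2: product = 0.7768
After component 3: product = 0.6622
R_sys = 0.6622
Q = 1 - 0.6622 = 0.3378

0.3378
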